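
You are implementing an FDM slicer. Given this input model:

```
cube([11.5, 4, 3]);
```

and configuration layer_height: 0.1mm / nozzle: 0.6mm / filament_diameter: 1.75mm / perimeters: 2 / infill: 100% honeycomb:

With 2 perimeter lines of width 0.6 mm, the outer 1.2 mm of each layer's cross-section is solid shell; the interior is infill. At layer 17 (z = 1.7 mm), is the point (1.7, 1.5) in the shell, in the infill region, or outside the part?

infill

At z = 1.7 mm: the cube is present — its section is the full 11.5×4 rectangle. Overall, the cross-section is a single solid region. The nearest boundary edge runs (0.00, 0.00)→(11.50, 0.00); distance from the point to it = 1.50 mm. The point is inside the cross-section and 1.50 mm from the nearest boundary — more than the 1.2 mm shell width (2 × 0.6), so it's in the infill interior.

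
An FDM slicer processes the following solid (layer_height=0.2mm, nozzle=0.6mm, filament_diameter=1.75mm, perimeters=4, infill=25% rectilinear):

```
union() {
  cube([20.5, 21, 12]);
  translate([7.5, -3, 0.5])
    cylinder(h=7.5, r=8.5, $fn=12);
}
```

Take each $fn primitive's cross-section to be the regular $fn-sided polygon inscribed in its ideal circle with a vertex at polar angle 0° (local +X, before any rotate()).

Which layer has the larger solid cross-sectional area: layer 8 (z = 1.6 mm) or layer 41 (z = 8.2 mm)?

layer 8 (z = 1.6 mm)

Layer 8 (z = 1.6): the cube (footprint 20.5×21) is included at this height (area 430.50 mm²); the cylinder at (7.5, -3): section is a regular 12-gon, circumradius r=8.5 (area = (12/2)·8.500²·sin(360°/12) = 216.75 mm²); Taking the union: the regions partially overlap — summed areas 647.25 mm² minus the doubly-counted overlap 59.71 mm² gives 587.54 mm² — area = 587.54 mm². So its area = 587.54 mm². Layer 41 (z = 8.2): the cube is present — its section is the full 20.5×21 rectangle (area 430.50 mm²); the cylinder at (7.5, -3) is not intersected at this z (z outside [0.5, 8]); Combining (union): only the 20.5×21 cube is present, so the union is just that shape — area = 430.50 mm². So its area = 430.50 mm². Layer 8 is larger (587.54 vs 430.50 mm²).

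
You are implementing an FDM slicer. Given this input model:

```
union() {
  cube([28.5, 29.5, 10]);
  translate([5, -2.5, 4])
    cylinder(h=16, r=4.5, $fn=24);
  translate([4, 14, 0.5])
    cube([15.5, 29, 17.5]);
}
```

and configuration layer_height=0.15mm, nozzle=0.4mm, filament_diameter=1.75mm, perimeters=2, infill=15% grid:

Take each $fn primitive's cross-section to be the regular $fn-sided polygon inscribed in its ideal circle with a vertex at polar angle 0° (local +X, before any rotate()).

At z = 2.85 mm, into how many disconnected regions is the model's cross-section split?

At z = 2.85 mm: the 28.5×29.5 cube contributes its full rectangle; the cylinder at (5, -2.5) does not reach this height (z outside [4, 20]); the 15.5×29 cube at (4, 14) contributes its full rectangle; Combining (union): the regions partially overlap (shared area 240.25 mm²), so overlapping operands fuse into one piece — 1 connected region. The result has 1 disconnected region.

1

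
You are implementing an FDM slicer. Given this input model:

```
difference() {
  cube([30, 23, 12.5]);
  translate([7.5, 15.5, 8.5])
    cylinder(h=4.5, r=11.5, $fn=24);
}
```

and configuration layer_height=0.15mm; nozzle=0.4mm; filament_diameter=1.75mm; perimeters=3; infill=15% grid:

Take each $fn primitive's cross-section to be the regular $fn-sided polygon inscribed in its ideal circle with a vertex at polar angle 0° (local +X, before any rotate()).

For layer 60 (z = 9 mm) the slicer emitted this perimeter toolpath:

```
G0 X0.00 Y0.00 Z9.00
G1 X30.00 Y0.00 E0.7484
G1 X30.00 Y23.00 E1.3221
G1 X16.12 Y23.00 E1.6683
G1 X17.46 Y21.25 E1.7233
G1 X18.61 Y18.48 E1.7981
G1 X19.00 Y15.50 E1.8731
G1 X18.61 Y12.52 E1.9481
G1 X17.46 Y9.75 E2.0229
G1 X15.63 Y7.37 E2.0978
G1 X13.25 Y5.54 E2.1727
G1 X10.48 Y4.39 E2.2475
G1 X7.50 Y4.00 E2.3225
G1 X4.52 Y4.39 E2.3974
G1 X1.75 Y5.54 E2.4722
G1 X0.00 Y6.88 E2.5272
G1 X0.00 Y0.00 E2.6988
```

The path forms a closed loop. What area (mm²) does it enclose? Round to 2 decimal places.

Apply the shoelace formula to the sequence of (X, Y) vertices; enclosed area = 372.79 mm².

372.79 mm²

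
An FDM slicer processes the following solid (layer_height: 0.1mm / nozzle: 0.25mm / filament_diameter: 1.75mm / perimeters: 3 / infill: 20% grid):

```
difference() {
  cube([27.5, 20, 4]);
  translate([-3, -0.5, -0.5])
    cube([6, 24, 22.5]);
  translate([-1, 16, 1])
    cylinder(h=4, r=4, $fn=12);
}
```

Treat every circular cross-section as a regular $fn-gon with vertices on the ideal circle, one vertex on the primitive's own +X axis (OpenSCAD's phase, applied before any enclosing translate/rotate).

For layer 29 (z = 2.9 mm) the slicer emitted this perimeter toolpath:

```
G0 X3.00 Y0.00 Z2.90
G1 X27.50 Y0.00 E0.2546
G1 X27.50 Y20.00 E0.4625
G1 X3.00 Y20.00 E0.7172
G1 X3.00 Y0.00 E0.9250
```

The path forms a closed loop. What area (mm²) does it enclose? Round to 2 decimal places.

490.00 mm²

Apply the shoelace formula to the sequence of (X, Y) vertices; enclosed area = 490.00 mm².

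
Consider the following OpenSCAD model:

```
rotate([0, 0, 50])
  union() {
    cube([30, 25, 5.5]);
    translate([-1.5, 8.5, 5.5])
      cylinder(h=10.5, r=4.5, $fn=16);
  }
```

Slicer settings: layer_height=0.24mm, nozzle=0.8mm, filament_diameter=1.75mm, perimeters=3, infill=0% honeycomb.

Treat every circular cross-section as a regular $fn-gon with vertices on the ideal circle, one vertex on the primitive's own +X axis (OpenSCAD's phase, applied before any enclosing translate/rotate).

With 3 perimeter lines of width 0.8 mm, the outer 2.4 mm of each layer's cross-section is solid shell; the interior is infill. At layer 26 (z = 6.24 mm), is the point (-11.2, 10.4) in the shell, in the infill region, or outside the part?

At z = 6.24 mm: the cube is absent (z outside [0, 5.5]); the r=4.5 cylinder at (-1.5, 8.5) contributes a regular 16-gon of circumradius 4.5; Merging all regions: only the r=4.5 cylinder at (-1.5, 8.5) is present, so the union is just that shape — 1 connected region; (rotated 50° about Z; rotation is an isometry so areas/perimeters/island counts are preserved). Overall, the cross-section is a single solid region. Undo the 50° rotation: the query point maps to (0.768, 15.265) in the un-rotated model frame. The nearest boundary edge runs (1.68, 11.68)→(0.22, 12.66); distance from the point to it = 2.66 mm. The point is not inside any of the regions above, so it lies outside the cross-section (2.66 mm from the nearest boundary).

outside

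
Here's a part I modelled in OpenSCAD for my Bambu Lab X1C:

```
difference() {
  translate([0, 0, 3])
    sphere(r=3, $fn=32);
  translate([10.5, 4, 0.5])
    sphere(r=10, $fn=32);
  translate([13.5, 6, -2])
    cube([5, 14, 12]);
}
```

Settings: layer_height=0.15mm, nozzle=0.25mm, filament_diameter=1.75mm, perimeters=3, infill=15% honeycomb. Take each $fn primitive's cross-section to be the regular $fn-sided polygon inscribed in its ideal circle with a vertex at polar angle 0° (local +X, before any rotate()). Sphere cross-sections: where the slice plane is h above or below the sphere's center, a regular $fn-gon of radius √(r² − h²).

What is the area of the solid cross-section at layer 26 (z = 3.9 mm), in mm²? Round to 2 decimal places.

At z = 3.9 mm: the r=3 sphere contributes a regular 32-gon of circumradius √(3²−0.9²) = 2.862 (area = (32/2)·2.862²·sin(360°/32) = 25.56 mm²); the r=10 sphere at (10.5, 4) slices to a regular 32-gon of circumradius 9.404 (√(r²−h²) with h=3.4 from center) (area = (32/2)·9.404²·sin(360°/32) = 276.06 mm²); the cube at (13.5, 6) is present — its section is the full 5×14 rectangle (area 70.00 mm²); After the difference (first − rest): starting from the r=3 sphere (25.56 mm²), the r=10 sphere at (10.5, 4) partially overlaps it — only the 2.66 mm² overlap (of its 276.06 mm²) is removed, clipping the outline; the 5×14 cube at (13.5, 6) misses the remaining region (no effect) — area = 22.91 mm². Overall, the cross-section is a single solid region. Net area = 22.91 mm².

22.91 mm²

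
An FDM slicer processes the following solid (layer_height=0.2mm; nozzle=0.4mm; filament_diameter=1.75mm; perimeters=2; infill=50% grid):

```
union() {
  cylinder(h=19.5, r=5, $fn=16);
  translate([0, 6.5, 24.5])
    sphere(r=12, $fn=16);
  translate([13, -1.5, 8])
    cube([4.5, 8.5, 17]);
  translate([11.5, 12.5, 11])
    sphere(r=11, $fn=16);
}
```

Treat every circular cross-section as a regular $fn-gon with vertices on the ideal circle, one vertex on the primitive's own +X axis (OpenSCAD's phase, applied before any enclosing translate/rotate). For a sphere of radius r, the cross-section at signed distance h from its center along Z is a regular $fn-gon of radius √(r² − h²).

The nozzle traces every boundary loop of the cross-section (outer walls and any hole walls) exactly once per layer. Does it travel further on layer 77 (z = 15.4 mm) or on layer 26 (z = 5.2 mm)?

layer 77 (z = 15.4 mm)

Layer 77 (z = 15.4): the r=5 cylinder contributes a regular 16-gon of circumradius 5 (perimeter = 2·16·5.000·sin(180°/16) = 31.21 mm); the sphere at (0, 6.5): section is a regular 16-gon, circumradius = √(r²−h²) = √(12²−9.1²) = 7.822 (perimeter = 2·16·7.822·sin(180°/16) = 48.83 mm); the 4.5×8.5 cube at (13, -1.5) contributes its full rectangle (perimeter 26.00 mm); the sphere at (11.5, 12.5): section is a regular 16-gon, circumradius = √(r²−h²) = √(11²−4.4²) = 10.082 (perimeter = 2·16·10.082·sin(180°/16) = 62.94 mm); Combining (union): the regions partially overlap (shared area 99.20 mm²), so the edge portions inside another operand are dropped and the merged outline is re-measured after clipping — boundary = 101.33 mm. So its perimeter = 101.33 mm. Layer 26 (z = 5.2): the r=5 cylinder contributes a regular 16-gon of circumradius 5 (perimeter = 2·16·5.000·sin(180°/16) = 31.21 mm); the sphere at (0, 6.5) is not intersected at this z (|z−center|=19.300 > r=12); the cube at (13, -1.5) does not reach this height (z outside [8, 25]); the r=11 sphere at (11.5, 12.5) contributes a regular 16-gon of circumradius √(11²−5.8²) = 9.347 (perimeter = 2·16·9.347·sin(180°/16) = 58.35 mm); Taking the union: the 2 present regions are separate (no shared area or edge), so areas and boundary lengths simply add and each stays a separate island — boundary = 89.56 mm. So its perimeter = 89.56 mm. Layer 77 is larger (101.33 vs 89.56 mm).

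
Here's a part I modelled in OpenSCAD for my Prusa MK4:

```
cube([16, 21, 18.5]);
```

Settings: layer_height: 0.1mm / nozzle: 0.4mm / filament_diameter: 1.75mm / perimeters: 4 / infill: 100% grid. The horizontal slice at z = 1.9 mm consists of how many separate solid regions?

At z = 1.9 mm: the cube is present — its section is the full 16×21 rectangle. The result has 1 disconnected region.

1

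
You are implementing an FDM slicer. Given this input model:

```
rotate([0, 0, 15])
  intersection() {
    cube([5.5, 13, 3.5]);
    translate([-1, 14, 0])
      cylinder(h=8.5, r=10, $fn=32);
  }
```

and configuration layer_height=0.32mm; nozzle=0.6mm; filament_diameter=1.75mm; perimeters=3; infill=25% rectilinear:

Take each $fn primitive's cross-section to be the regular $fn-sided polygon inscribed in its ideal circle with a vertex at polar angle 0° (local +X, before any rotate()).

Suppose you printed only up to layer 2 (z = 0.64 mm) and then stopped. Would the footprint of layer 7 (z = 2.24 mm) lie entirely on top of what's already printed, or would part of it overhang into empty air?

Compare the two slices. At z = 0.64: the 5.5×13 cube contributes its full rectangle (area 71.50 mm²); the r=10 cylinder at (-1, 14) contributes a regular 32-gon of circumradius 10 (area = (32/2)·10.000²·sin(360°/32) = 312.14 mm²); After intersecting: the r=10 cylinder at (-1, 14) partially overlaps the 5.5×13 cube; clipping to the common part keeps 44.40 mm² — area = 44.40 mm²; (whole slice rotated 15° about Z — lengths, areas and connectivity unchanged). At z = 2.24: the cube is present — its section is the full 5.5×13 rectangle (area 71.50 mm²); the r=10 cylinder at (-1, 14) gives a regular 32-gon of circumradius 10 (constant along its height) (area = (32/2)·10.000²·sin(360°/32) = 312.14 mm²); Keeping only the common overlap: the r=10 cylinder at (-1, 14) partially overlaps the 5.5×13 cube; clipping to the common part keeps 44.40 mm² — area = 44.40 mm²; (rotated 15° about Z; rotation is an isometry so areas/perimeters/island counts are preserved). Checking containment: the cross-section at z = 2.24 is a subset of the cross-section at z = 0.64.

entirely on top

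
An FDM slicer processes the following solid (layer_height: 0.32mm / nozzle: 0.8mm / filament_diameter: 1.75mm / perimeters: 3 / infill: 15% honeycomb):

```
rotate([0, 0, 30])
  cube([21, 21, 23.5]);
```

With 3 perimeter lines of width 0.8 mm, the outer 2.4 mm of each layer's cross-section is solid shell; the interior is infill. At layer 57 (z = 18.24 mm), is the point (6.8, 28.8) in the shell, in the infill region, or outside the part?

outside

At z = 18.24 mm: the 21×21 cube contributes its full rectangle; (whole slice rotated 30° about Z — lengths, areas and connectivity unchanged). Overall, the cross-section is a single solid region. Undo the 30° rotation: the query point maps to (20.289, 21.542) in the un-rotated model frame. The nearest boundary edge runs (21.00, 21.00)→(0.00, 21.00); distance from the point to it = 0.54 mm. The point is not inside any of the regions above, so it lies outside the cross-section (0.54 mm from the nearest boundary).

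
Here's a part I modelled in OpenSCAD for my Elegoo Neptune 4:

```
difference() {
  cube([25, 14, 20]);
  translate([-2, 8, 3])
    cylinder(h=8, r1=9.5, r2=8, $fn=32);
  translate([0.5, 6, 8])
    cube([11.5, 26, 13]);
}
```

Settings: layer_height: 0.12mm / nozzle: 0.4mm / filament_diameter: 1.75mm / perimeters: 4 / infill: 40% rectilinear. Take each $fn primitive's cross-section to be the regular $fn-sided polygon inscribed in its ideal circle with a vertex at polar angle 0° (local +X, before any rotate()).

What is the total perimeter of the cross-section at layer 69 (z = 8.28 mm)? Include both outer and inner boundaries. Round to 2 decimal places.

73.42 mm

At z = 8.28 mm: the 25×14 cube contributes its full rectangle (perimeter 78.00 mm); the cone at (-2, 8): at t=0.660 of its height the radius interpolates to r₁+(r₂−r₁)t = 8.510, giving a regular 32-gon of that circumradius (perimeter = 2·32·8.510·sin(180°/32) = 53.38 mm); the cube at (0.5, 6) (footprint 11.5×26) is included at this height (perimeter 75.00 mm); Subtracting the remaining from the first: starting from the 25×14 cube, the cone at (-2, 8) partially overlaps it — only the 73.86 mm² overlap (of its 226.06 mm²) is removed, clipping the outline; the 11.5×26 cube at (0.5, 6) partially overlaps it — only the 48.93 mm² overlap (of its 299.00 mm²) is removed, clipping the outline — boundary = 73.42 mm. Overall, the cross-section is a single solid region. Total boundary length (outer) = 73.42 mm.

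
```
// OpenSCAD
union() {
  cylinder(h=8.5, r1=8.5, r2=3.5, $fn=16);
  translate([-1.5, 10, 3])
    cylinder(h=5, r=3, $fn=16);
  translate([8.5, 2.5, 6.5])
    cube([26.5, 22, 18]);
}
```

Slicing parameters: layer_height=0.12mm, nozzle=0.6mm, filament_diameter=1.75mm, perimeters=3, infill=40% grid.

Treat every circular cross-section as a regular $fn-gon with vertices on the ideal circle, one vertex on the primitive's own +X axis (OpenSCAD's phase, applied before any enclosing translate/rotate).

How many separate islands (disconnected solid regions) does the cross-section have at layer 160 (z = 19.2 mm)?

At z = 19.2 mm: the cone is absent (z outside [0, 8.5]); the cylinder at (-1.5, 10) is absent (z outside [3, 8]); the cube at (8.5, 2.5) is present — its section is the full 26.5×22 rectangle; Taking the union: only the 26.5×22 cube at (8.5, 2.5) is present, so the union is just that shape — 1 connected region. Overall, the cross-section is a single solid region. Island count = 1.

1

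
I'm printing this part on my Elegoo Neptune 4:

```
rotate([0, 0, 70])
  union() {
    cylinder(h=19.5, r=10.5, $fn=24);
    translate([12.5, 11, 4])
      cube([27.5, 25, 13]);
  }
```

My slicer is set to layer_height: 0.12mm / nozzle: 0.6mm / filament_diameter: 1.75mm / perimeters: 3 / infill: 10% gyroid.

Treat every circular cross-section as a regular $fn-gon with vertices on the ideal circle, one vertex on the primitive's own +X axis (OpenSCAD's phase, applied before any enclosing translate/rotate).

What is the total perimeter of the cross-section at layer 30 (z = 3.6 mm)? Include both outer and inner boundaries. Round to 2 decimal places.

65.79 mm

At z = 3.6 mm: the r=10.5 cylinder gives a regular 24-gon of circumradius 10.5 (constant along its height) (perimeter = 2·24·10.500·sin(180°/24) = 65.79 mm); the cube at (12.5, 11) does not reach this height (z outside [4, 17]); Taking the union: only the r=10.5 cylinder is present, so the union is just that shape — boundary = 65.79 mm; (rotated 70° about Z; rotation is an isometry so areas/perimeters/island counts are preserved). Overall, the cross-section is a single solid region. Total boundary length (outer) = 65.79 mm.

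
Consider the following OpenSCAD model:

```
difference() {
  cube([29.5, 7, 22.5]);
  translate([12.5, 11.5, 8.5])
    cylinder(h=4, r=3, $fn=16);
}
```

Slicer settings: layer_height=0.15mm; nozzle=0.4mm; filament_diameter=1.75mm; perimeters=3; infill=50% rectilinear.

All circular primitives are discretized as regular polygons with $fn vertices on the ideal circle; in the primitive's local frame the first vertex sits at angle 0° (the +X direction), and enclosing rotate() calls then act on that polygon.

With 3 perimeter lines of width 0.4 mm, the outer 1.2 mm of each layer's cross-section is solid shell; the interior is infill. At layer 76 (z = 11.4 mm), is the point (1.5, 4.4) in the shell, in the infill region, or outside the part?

infill

At z = 11.4 mm: the cube is present — its section is the full 29.5×7 rectangle; the cylinder at (12.5, 11.5): section is a regular 16-gon, circumradius r=3; Taking the first minus the rest: starting from the 29.5×7 cube, the r=3 cylinder at (12.5, 11.5) misses the remaining region (no effect) — 1 connected region. Overall, the cross-section is a single solid region. The nearest boundary edge runs (0.00, 0.00)→(0.00, 7.00); distance from the point to it = 1.50 mm. The point is inside the cross-section and 1.50 mm from the nearest boundary — more than the 1.2 mm shell width (3 × 0.4), so it's in the infill interior.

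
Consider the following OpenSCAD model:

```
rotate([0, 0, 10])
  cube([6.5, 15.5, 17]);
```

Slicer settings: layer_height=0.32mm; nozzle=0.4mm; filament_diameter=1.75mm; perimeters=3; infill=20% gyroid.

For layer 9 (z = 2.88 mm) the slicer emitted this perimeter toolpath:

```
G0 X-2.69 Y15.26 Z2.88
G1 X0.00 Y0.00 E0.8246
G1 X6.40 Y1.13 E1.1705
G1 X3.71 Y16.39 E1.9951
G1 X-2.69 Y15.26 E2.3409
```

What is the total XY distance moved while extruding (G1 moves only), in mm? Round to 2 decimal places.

43.99 mm

Sum the Euclidean lengths of each G1 segment: total = 43.99 mm.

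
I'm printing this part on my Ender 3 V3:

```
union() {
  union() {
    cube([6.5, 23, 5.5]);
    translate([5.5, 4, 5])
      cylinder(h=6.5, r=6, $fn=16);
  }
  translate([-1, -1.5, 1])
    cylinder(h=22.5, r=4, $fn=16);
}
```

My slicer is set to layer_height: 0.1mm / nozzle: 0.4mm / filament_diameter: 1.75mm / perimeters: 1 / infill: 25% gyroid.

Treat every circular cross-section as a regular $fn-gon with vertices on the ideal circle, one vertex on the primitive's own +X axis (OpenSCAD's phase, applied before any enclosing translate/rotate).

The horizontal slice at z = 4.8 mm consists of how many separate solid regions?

1

At z = 4.8 mm: the cube (footprint 6.5×23) is included at this height; the cylinder at (5.5, 4) does not reach this height (z outside [5, 11.5]); Taking the union: only the 6.5×23 cube is present, so the union is just that shape — 1 connected region; the r=4 cylinder at (-1, -1.5) gives a regular 16-gon of circumradius 4 (constant along its height); Merging all regions: the regions partially overlap (shared area 4.07 mm²), so overlapping operands fuse into one piece — 1 connected region. The result has 1 disconnected region.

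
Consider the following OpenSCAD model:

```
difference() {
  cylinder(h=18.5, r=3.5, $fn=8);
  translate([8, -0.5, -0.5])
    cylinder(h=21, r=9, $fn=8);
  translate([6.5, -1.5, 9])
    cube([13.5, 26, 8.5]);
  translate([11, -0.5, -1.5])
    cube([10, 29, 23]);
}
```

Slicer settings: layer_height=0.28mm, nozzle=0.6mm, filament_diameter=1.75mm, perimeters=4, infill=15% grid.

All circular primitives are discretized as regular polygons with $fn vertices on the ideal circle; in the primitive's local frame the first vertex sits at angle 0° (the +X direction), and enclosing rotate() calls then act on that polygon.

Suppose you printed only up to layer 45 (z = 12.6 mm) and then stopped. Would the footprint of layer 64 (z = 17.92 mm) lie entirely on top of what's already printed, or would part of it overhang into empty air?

entirely on top

Compare the two slices. At z = 12.6: the r=3.5 cylinder contributes a regular 8-gon of circumradius 3.5 (area = (8/2)·3.500²·sin(360°/8) = 34.65 mm²); the cylinder at (8, -0.5): section is a regular 8-gon, circumradius r=9 (area = (8/2)·9.000²·sin(360°/8) = 229.10 mm²); the cube at (6.5, -1.5) is present — its section is the full 13.5×26 rectangle (area 351.00 mm²); the 10×29 cube at (11, -0.5) contributes its full rectangle (area 290.00 mm²); Subtracting the remaining from the first: starting from the r=3.5 cylinder (34.65 mm²), the r=9 cylinder at (8, -0.5) partially overlaps it — only the 19.23 mm² overlap (of its 229.10 mm²) is removed, clipping the outline; the 13.5×26 cube at (6.5, -1.5) misses the remaining region (no effect); the 10×29 cube at (11, -0.5) misses the remaining region (no effect) — area = 15.42 mm². At z = 17.92: the cylinder: section is a regular 8-gon, circumradius r=3.5 (area = (8/2)·3.500²·sin(360°/8) = 34.65 mm²); the r=9 cylinder at (8, -0.5) gives a regular 8-gon of circumradius 9 (constant along its height) (area = (8/2)·9.000²·sin(360°/8) = 229.10 mm²); the cube at (6.5, -1.5) is absent (z outside [9, 17.5]); the cube at (11, -0.5) (footprint 10×29) is included at this height (area 290.00 mm²); After the difference (first − rest): starting from the r=3.5 cylinder (34.65 mm²), the r=9 cylinder at (8, -0.5) partially overlaps it — only the 19.23 mm² overlap (of its 229.10 mm²) is removed, clipping the outline; the 10×29 cube at (11, -0.5) misses the remaining region (no effect) — area = 15.42 mm². Checking containment: the cross-section at z = 17.92 is a subset of the cross-section at z = 12.6.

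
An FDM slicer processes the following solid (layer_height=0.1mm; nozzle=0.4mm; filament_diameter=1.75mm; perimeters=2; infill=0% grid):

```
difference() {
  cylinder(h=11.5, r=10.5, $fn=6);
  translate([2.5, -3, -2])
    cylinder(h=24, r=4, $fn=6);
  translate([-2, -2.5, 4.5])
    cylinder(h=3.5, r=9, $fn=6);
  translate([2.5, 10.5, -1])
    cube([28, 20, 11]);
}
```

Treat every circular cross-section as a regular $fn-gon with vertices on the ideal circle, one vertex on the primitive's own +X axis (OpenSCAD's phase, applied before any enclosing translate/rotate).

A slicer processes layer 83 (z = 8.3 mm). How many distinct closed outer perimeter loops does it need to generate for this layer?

At z = 8.3 mm: the cylinder: section is a regular 6-gon, circumradius r=10.5; the r=4 cylinder at (2.5, -3) gives a regular 6-gon of circumradius 4 (constant along its height); the cylinder at (-2, -2.5) is absent (z outside [4.5, 8]); the cube at (2.5, 10.5) (footprint 28×20) is included at this height; Subtracting the remaining from the first: starting from the r=10.5 cylinder, the r=4 cylinder at (2.5, -3) lies wholly inside it (removes its full 41.57 mm² and its 24.00 mm outline becomes a hole wall); the 28×20 cube at (2.5, 10.5) misses the remaining region (no effect) — 1 connected region with 1 hole. The result has 1 disconnected region.

1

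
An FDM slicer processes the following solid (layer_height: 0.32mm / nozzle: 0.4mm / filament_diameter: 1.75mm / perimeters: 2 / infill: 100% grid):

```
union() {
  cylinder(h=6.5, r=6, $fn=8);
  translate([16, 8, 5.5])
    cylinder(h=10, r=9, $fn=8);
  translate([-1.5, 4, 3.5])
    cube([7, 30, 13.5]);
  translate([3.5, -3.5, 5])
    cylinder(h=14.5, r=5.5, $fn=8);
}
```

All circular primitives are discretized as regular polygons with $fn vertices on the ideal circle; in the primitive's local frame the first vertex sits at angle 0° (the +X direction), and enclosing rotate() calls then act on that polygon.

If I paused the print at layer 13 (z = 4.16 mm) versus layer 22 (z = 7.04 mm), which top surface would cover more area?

Layer 13 (z = 4.16): the r=6 cylinder contributes a regular 8-gon of circumradius 6 (area = (8/2)·6.000²·sin(360°/8) = 101.82 mm²); the cylinder at (16, 8) is not intersected at this z (z outside [5.5, 15.5]); the cube at (-1.5, 4) (footprint 7×30) is included at this height (area 210.00 mm²); the cylinder at (3.5, -3.5) is not intersected at this z (z outside [5, 19.5]); Taking the union: the regions partially overlap — summed areas 311.82 mm² minus the doubly-counted overlap 7.30 mm² gives 304.52 mm² — area = 304.52 mm². So its area = 304.52 mm². Layer 22 (z = 7.04): the cylinder is absent (z outside [0, 6.5]); the r=9 cylinder at (16, 8) contributes a regular 8-gon of circumradius 9 (area = (8/2)·9.000²·sin(360°/8) = 229.10 mm²); the cube at (-1.5, 4) (footprint 7×30) is included at this height (area 210.00 mm²); the r=5.5 cylinder at (3.5, -3.5) contributes a regular 8-gon of circumradius 5.5 (area = (8/2)·5.500²·sin(360°/8) = 85.56 mm²); Combining (union): the 3 present regions are separate (no shared area or edge), so areas and boundary lengths simply add and each stays a separate island — area = 524.66 mm². So its area = 524.66 mm². Layer 22 is larger (524.66 vs 304.52 mm²).

layer 22 (z = 7.04 mm)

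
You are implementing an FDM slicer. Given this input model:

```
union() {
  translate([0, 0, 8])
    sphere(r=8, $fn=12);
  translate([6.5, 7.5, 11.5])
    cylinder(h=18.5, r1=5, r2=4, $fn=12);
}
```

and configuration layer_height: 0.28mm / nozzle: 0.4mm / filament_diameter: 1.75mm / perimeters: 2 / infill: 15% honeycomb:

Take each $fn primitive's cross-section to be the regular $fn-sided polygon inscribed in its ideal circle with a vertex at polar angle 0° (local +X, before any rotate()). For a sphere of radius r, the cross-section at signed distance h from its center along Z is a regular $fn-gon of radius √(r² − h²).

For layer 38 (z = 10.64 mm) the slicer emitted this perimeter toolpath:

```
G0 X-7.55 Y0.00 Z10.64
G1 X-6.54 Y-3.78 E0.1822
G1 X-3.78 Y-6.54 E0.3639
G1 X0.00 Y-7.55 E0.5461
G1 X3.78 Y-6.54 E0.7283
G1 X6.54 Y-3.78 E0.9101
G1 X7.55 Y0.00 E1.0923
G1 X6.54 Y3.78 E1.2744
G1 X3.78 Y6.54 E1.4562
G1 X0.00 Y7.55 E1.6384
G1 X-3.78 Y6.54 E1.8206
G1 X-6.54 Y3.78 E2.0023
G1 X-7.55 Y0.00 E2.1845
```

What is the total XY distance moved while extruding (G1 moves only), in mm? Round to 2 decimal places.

46.91 mm

Sum the Euclidean lengths of each G1 segment: total = 46.91 mm.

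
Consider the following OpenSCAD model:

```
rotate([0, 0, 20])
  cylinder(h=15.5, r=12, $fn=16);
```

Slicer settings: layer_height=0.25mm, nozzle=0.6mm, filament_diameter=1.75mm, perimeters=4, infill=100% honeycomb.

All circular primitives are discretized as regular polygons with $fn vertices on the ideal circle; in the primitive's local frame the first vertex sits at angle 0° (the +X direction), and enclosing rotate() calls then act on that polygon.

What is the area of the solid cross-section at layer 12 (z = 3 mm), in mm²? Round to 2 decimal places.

440.85 mm²

At z = 3 mm: the cylinder: section is a regular 16-gon, circumradius r=12 (area = (16/2)·12.000²·sin(360°/16) = 440.85 mm²); (rotated 20° about Z; rotation is an isometry so areas/perimeters/island counts are preserved). Overall, the cross-section is a single solid region. Net area = 440.85 mm².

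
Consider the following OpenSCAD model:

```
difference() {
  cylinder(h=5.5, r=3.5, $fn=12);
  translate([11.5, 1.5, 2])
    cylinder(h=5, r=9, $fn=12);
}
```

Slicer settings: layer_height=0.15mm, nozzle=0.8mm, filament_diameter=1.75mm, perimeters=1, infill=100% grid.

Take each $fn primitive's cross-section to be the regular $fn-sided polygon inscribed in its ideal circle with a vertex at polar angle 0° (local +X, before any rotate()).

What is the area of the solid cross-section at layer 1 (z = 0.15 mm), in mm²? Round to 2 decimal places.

36.75 mm²

At z = 0.15 mm: the r=3.5 cylinder contributes a regular 12-gon of circumradius 3.5 (area = (12/2)·3.500²·sin(360°/12) = 36.75 mm²); the cylinder at (11.5, 1.5) is absent (z outside [2, 7]); Taking the first minus the rest: none of the subtracted shapes is present at this height, so the r=3.5 cylinder is unchanged — area = 36.75 mm². Overall, the cross-section is a single solid region. Net area = 36.75 mm².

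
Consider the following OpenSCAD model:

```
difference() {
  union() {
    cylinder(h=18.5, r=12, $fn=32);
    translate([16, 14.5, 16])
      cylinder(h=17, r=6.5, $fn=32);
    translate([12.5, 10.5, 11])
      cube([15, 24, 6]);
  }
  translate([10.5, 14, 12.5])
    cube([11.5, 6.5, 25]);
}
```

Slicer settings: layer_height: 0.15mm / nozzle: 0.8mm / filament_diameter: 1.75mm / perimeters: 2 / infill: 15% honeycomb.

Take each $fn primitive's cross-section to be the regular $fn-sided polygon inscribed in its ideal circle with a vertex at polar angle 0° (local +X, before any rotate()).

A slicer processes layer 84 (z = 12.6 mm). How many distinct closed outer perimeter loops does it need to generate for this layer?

At z = 12.6 mm: the cylinder: section is a regular 32-gon, circumradius r=12; the cylinder at (16, 14.5) is absent (z outside [16, 33]); the cube at (12.5, 10.5) (footprint 15×24) is included at this height; Merging all regions: the 2 present regions are separate (no shared area or edge), so areas and boundary lengths simply add and each stays a separate island — 2 connected regions; the 11.5×6.5 cube at (10.5, 14) contributes its full rectangle; Subtracting the remaining from the first: starting from that combined region, the 11.5×6.5 cube at (10.5, 14) partially overlaps it — only the 61.75 mm² overlap (of its 74.75 mm²) is removed, clipping the outline — 2 connected regions. The result has 2 disconnected regions.

2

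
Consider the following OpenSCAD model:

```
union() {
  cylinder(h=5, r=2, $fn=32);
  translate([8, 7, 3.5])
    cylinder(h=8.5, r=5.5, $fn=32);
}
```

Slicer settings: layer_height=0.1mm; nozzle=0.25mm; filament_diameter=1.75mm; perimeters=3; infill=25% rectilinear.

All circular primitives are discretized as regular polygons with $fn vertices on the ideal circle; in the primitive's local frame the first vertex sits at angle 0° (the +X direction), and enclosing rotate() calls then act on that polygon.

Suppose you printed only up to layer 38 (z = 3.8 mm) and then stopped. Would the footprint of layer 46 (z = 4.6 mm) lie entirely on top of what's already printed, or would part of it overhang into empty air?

Compare the two slices. At z = 3.8: the r=2 cylinder contributes a regular 32-gon of circumradius 2 (area = (32/2)·2.000²·sin(360°/32) = 12.49 mm²); the cylinder at (8, 7): section is a regular 32-gon, circumradius r=5.5 (area = (32/2)·5.500²·sin(360°/32) = 94.42 mm²); Merging all regions: the 2 present regions are separate (no shared area or edge), so areas and boundary lengths simply add and each stays a separate island — area = 106.91 mm². At z = 4.6: the r=2 cylinder gives a regular 32-gon of circumradius 2 (constant along its height) (area = (32/2)·2.000²·sin(360°/32) = 12.49 mm²); the r=5.5 cylinder at (8, 7) gives a regular 32-gon of circumradius 5.5 (constant along its height) (area = (32/2)·5.500²·sin(360°/32) = 94.42 mm²); Taking the union: the 2 present regions are separate (no shared area or edge), so areas and boundary lengths simply add and each stays a separate island — area = 106.91 mm². Checking containment: the cross-section at z = 4.6 is a subset of the cross-section at z = 3.8.

entirely on top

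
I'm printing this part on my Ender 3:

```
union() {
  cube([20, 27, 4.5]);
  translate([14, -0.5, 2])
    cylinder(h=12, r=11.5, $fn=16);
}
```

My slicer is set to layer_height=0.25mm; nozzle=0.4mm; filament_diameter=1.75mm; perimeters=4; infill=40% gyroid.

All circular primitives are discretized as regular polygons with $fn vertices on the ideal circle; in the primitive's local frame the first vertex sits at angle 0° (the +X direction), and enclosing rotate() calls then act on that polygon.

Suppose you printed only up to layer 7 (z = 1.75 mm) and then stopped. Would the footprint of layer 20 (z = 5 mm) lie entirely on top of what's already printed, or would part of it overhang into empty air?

part overhangs

Compare the two slices. At z = 1.75: the 20×27 cube contributes its full rectangle (area 540.00 mm²); the cylinder at (14, -0.5) does not reach this height (z outside [2, 14]); Taking the union: only the 20×27 cube is present, so the union is just that shape — area = 540.00 mm². At z = 5: the cube is absent (z outside [0, 4.5]); the cylinder at (14, -0.5): section is a regular 16-gon, circumradius r=11.5 (area = (16/2)·11.500²·sin(360°/16) = 404.88 mm²); Merging all regions: only the r=11.5 cylinder at (14, -0.5) is present, so the union is just that shape — area = 404.88 mm². Checking containment: at z = 5 the cross-section extends beyond the z = 1.75 cross-section by about 247.56 mm².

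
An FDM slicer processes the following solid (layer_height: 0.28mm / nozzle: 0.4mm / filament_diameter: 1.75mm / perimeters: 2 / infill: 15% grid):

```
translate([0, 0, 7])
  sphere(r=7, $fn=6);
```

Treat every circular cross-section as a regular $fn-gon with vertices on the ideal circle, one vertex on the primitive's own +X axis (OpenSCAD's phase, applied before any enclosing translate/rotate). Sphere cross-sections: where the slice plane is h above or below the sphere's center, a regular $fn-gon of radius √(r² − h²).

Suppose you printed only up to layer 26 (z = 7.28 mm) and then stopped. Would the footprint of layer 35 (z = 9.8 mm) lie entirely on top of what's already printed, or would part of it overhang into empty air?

entirely on top

Compare the two slices. At z = 7.28: the sphere: section is a regular 6-gon, circumradius = √(r²−h²) = √(7²−0.28²) = 6.994 (area = (6/2)·6.994²·sin(360°/6) = 127.10 mm²). At z = 9.8: the sphere: section is a regular 6-gon, circumradius = √(r²−h²) = √(7²−2.8²) = 6.416 (area = (6/2)·6.416²·sin(360°/6) = 106.94 mm²). Checking containment: the cross-section at z = 9.8 is a subset of the cross-section at z = 7.28.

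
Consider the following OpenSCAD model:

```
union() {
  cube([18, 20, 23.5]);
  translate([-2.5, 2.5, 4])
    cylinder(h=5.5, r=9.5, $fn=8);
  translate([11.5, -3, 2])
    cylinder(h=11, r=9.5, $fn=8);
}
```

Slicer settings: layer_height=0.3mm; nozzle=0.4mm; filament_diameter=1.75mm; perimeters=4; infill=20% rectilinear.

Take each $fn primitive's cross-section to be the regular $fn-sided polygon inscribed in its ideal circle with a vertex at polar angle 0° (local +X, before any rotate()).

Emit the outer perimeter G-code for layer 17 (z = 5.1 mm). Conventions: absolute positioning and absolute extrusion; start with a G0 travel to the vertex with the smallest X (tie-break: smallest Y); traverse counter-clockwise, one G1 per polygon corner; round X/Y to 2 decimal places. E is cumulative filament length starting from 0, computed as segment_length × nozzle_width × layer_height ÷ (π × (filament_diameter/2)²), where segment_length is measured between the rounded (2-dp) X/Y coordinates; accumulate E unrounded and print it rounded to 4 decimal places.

At z = 5.1 mm: the cube is present — its section is the full 18×20 rectangle; the r=9.5 cylinder at (-2.5, 2.5) contributes a regular 8-gon of circumradius 9.5; the cylinder at (11.5, -3): section is a regular 8-gon, circumradius r=9.5; Taking the union: the regions partially overlap (shared area 139.63 mm²), so overlapping operands fuse into one piece — 1 connected region. The outline is a single polygon with 15 vertices. Extrusion per mm of travel: 0.4 × 0.3 / (π × 0.875²) = 0.049890. Accumulating E over each segment gives final E = 5.7547.

G0 X-12.00 Y2.50 Z5.10
G1 X-9.22 Y-4.22 E0.3628
G1 X-2.50 Y-7.00 E0.7256
G1 X2.76 Y-4.82 E1.0097
G1 X4.78 Y-9.72 E1.2741
G1 X11.50 Y-12.50 E1.6369
G1 X18.22 Y-9.72 E1.9998
G1 X21.00 Y-3.00 E2.3626
G1 X18.22 Y3.72 E2.7254
G1 X18.00 Y3.81 E2.7373
G1 X18.00 Y20.00 E3.5450
G1 X0.00 Y20.00 E4.4430
G1 X0.00 Y10.96 E4.8940
G1 X-2.50 Y12.00 E5.0291
G1 X-9.22 Y9.22 E5.3919
G1 X-12.00 Y2.50 E5.7547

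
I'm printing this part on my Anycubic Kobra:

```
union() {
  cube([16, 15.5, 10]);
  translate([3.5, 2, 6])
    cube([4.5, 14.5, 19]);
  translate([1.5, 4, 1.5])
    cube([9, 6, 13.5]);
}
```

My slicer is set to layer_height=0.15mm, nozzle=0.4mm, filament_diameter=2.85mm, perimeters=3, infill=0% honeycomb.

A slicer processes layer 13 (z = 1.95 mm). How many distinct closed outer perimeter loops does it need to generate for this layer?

At z = 1.95 mm: the 16×15.5 cube contributes its full rectangle; the cube at (3.5, 2) is not intersected at this z (z outside [6, 25]); the cube at (1.5, 4) (footprint 9×6) is included at this height; Merging all regions: the 9×6 cube at (1.5, 4) lies entirely inside the 16×15.5 cube, so the union is just the 16×15.5 cube — 1 connected region. The result has 1 disconnected region.

1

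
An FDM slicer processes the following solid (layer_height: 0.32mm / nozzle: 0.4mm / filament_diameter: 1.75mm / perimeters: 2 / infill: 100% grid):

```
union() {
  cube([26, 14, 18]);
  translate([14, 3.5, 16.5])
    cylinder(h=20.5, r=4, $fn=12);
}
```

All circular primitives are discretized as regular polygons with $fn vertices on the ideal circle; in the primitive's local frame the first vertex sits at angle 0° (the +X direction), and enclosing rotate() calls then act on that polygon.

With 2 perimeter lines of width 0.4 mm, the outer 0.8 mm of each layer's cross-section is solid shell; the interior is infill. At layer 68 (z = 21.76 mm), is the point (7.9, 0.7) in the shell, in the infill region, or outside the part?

outside

At z = 21.76 mm: the cube is absent (z outside [0, 18]); the r=4 cylinder at (14, 3.5) contributes a regular 12-gon of circumradius 4; Combining (union): only the r=4 cylinder at (14, 3.5) is present, so the union is just that shape — 1 connected region. Overall, the cross-section is a single solid region. The nearest boundary edge runs (10.00, 3.50)→(10.54, 1.50); distance from the point to it = 2.75 mm. The point is not inside any of the regions above, so it lies outside the cross-section (2.75 mm from the nearest boundary).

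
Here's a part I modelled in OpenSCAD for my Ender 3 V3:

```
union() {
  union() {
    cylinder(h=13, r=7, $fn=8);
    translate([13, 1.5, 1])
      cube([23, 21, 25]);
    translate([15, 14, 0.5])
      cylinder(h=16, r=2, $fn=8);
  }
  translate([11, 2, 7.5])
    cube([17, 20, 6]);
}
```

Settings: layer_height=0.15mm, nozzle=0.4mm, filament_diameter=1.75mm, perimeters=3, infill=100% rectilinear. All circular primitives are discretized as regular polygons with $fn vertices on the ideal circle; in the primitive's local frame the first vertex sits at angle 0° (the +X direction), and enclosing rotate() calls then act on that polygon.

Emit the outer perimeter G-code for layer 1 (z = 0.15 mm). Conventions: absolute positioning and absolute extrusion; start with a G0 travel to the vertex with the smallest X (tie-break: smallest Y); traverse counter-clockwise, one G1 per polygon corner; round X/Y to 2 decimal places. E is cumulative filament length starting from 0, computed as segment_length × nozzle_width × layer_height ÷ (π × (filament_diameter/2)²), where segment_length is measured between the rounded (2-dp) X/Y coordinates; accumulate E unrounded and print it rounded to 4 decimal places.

G0 X-7.00 Y0.00 Z0.15
G1 X-4.95 Y-4.95 E0.1336
G1 X0.00 Y-7.00 E0.2673
G1 X4.95 Y-4.95 E0.4009
G1 X7.00 Y0.00 E0.5346
G1 X4.95 Y4.95 E0.6682
G1 X0.00 Y7.00 E0.8019
G1 X-4.95 Y4.95 E0.9355
G1 X-7.00 Y0.00 E1.0692

At z = 0.15 mm: the r=7 cylinder gives a regular 8-gon of circumradius 7 (constant along its height); the cube at (13, 1.5) is not intersected at this z (z outside [1, 26]); the cylinder at (15, 14) does not reach this height (z outside [0.5, 16.5]); Merging all regions: only the r=7 cylinder is present, so the union is just that shape — 1 connected region; the cube at (11, 2) does not reach this height (z outside [7.5, 13.5]); Taking the union: only that combined region is present, so the union is just that shape — 1 connected region. The outline is a single polygon with 8 vertices. Extrusion per mm of travel: 0.4 × 0.15 / (π × 0.875²) = 0.024945. Accumulating E over each segment gives final E = 1.0692.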